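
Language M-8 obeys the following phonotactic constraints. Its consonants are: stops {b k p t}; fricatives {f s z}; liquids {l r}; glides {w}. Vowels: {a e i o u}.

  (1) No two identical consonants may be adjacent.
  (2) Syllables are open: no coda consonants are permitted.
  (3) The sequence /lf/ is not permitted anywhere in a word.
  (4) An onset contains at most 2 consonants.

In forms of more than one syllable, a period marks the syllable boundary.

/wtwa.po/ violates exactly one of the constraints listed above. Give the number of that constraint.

4

/wtwa.po/: syllable 1 onset /wtw/ has 3 consonants (> 2).
This is a violation of constraint 4: "An onset contains at most 2 consonants."
The remaining constraints (1, 2, 3) are satisfied.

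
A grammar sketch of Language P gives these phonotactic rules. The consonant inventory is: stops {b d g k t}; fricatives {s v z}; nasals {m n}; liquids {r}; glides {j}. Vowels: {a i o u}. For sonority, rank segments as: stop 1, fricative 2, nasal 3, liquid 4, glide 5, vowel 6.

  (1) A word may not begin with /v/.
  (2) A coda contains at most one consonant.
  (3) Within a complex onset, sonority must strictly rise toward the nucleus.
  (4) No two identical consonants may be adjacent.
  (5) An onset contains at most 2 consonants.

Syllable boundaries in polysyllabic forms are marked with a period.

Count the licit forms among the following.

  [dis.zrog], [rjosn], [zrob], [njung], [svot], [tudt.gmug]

[dis.zrog] — σ1 onset /d/, coda /s/ ok; σ2 onset /zr/ (2→4 rises), coda /g/ ok → licit
[rjosn] — violates constraint 2: syllable 1 coda /sn/ has 2 consonants (> 1) → illicit
[zrob] — σ1 onset /zr/ (2→4 rises), coda /b/ ok → licit
[njung] — violates constraint 2: syllable 1 coda /ng/ has 2 consonants (> 1) → illicit
[svot] — violates constraint 3: syllable 1 onset /sv/: /s/ (fricative, 2) → /v/ (fricative, 2) does not rise → illicit
[tudt.gmug] — violates constraint 2: syllable 1 coda /dt/ has 2 consonants (> 1) → illicit
Licit: [dis.zrog], [zrob] → 2.

2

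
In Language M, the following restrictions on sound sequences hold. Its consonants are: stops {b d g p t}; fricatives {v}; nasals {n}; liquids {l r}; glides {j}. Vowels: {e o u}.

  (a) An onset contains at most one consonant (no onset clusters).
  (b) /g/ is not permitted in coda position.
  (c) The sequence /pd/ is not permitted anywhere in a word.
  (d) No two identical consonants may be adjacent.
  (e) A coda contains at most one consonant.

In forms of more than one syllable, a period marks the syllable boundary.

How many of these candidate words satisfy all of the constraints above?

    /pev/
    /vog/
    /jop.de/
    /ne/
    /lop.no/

3

/pev/ — σ1 onset /p/, coda /v/ ok → permitted
/vog/ — violates constraint (b): syllable 1 coda contains /g/ → not permitted
/jop.de/ — violates constraint (c): contains banned sequence /pd/ → not permitted
/ne/ — σ1 onset /n/, coda /∅/ ok → permitted
/lop.no/ — σ1 onset /l/, coda /p/ ok; σ2 onset /n/, coda /∅/ ok → permitted
Permitted: /pev/, /ne/, /lop.no/ → 3.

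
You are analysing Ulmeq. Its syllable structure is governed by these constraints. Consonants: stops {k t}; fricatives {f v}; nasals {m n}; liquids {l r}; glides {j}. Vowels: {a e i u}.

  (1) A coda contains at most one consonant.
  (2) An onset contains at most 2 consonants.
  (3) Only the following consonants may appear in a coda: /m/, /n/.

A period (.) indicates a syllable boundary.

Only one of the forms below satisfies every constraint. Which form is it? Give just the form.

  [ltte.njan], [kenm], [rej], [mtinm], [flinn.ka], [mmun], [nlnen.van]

[mmun]

[ltte.njan] — violates constraint 2: syllable 1 onset /ltt/ has 3 consonants (> 2) → ill-formed
[kenm] — violates constraint 1: syllable 1 coda /nm/ has 2 consonants (> 1) → ill-formed
[rej] — violates constraint 3: syllable 1 coda contains /j/, which is not a licensed coda consonant → ill-formed
[mtinm] — violates constraint 1: syllable 1 coda /nm/ has 2 consonants (> 1) → ill-formed
[flinn.ka] — violates constraint 1: syllable 1 coda /nn/ has 2 consonants (> 1) → ill-formed
[mmun] — σ1 onset /mm/ (2C), coda /n/ ok → well-formed
[nlnen.van] — violates constraint 2: syllable 1 onset /nln/ has 3 consonants (> 2) → ill-formed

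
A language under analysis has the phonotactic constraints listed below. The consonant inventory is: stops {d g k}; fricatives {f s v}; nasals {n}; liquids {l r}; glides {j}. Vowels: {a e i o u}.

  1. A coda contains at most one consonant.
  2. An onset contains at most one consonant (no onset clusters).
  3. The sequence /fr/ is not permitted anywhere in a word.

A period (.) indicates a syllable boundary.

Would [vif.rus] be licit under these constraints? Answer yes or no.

no

[vif.rus] — violates constraint 3: contains banned sequence /fr/ → illicit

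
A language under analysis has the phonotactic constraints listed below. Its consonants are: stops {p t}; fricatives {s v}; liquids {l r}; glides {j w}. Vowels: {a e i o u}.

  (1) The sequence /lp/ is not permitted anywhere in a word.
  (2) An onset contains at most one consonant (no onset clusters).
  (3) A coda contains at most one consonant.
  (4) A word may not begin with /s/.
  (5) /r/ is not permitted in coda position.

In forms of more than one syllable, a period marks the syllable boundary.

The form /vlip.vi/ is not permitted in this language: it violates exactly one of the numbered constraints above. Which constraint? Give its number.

2

/vlip.vi/: syllable 1 onset /vl/ has 2 consonants (> 1).
This is a violation of constraint 2: "An onset contains at most one consonant (no onset clusters)."
The remaining constraints (1, 3, 4, 5) are satisfied.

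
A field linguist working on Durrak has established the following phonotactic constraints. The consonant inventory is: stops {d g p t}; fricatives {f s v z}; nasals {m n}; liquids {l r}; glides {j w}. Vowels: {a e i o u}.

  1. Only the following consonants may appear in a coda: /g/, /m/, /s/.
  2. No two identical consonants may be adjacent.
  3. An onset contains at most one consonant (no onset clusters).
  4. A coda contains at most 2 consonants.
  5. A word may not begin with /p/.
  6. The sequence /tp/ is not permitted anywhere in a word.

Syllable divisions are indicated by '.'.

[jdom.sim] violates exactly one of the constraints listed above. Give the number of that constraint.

3

[jdom.sim]: syllable 1 onset /jd/ has 2 consonants (> 1).
This is a violation of constraint 3: "An onset contains at most one consonant (no onset clusters)."
The remaining constraints (1, 2, 4, 5, 6) are satisfied.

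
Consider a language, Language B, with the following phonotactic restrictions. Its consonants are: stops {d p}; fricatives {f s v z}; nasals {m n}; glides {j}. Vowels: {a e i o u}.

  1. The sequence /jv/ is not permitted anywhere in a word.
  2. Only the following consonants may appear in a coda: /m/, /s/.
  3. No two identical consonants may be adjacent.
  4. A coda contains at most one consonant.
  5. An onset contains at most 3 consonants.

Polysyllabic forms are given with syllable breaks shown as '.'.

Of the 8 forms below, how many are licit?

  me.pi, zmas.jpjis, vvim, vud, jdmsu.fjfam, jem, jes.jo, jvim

4

me.pi — σ1 onset /m/, coda /∅/ ok; σ2 onset /p/, coda /∅/ ok → licit
zmas.jpjis — σ1 onset /zm/ (2C), coda /s/ ok; σ2 onset /jpj/ (3C), coda /s/ ok → licit
vvim — violates constraint 3: adjacent identical consonants /vv/ → illicit
vud — violates constraint 2: syllable 1 coda contains /d/, which is not a licensed coda consonant → illicit
jdmsu.fjfam — violates constraint 5: syllable 1 onset /jdms/ has 4 consonants (> 3) → illicit
jem — σ1 onset /j/, coda /m/ ok → licit
jes.jo — σ1 onset /j/, coda /s/ ok; σ2 onset /j/, coda /∅/ ok → licit
jvim — violates constraint 1: contains banned sequence /jv/ → illicit
Licit: me.pi, zmas.jpjis, jem, jes.jo → 4.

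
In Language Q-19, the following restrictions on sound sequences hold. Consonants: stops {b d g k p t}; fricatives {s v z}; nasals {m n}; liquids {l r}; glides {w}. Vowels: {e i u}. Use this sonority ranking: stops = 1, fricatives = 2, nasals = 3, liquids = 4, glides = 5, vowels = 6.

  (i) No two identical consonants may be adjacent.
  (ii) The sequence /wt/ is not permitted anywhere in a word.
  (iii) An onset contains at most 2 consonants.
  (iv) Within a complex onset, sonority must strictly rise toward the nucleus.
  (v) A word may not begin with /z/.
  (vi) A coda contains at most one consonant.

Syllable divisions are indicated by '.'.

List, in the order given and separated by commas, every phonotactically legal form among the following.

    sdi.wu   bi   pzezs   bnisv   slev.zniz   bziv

sdi.wu — violates constraint (iv): syllable 1 onset /sd/: /s/ (fricative, 2) → /d/ (stop, 1) does not rise → phonotactically illegal
bi — σ1 onset /b/, coda /∅/ ok → phonotactically legal
pzezs — violates constraint (vi): syllable 1 coda /zs/ has 2 consonants (> 1) → phonotactically illegal
bnisv — violates constraint (vi): syllable 1 coda /sv/ has 2 consonants (> 1) → phonotactically illegal
slev.zniz — σ1 onset /sl/ (2→4 rises), coda /v/ ok; σ2 onset /zn/ (2→3 rises), coda /z/ ok → phonotactically legal
bziv — σ1 onset /bz/ (1→2 rises), coda /v/ ok → phonotactically legal

bi, slev.zniz, bziv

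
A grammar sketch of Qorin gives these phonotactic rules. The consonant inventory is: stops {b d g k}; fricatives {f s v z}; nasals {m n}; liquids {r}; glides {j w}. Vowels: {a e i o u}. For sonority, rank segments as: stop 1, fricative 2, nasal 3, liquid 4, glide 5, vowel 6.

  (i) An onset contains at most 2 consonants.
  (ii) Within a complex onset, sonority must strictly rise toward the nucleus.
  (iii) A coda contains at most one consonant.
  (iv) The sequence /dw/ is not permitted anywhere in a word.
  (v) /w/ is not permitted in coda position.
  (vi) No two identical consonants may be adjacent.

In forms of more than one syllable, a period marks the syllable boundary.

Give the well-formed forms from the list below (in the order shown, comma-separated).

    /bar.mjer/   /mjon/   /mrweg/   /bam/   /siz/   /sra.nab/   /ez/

/bar.mjer/, /mjon/, /bam/, /siz/, /sra.nab/, /ez/

/bar.mjer/ — σ1 onset /b/, coda /r/ ok; σ2 onset /mj/ (3→5 rises), coda /r/ ok → well-formed
/mjon/ — σ1 onset /mj/ (3→5 rises), coda /n/ ok → well-formed
/mrweg/ — violates constraint (i): syllable 1 onset /mrw/ has 3 consonants (> 2) → ill-formed
/bam/ — σ1 onset /b/, coda /m/ ok → well-formed
/siz/ — σ1 onset /s/, coda /z/ ok → well-formed
/sra.nab/ — σ1 onset /sr/ (2→4 rises), coda /∅/ ok; σ2 onset /n/, coda /b/ ok → well-formed
/ez/ — σ1 onset /∅/, coda /z/ ok → well-formed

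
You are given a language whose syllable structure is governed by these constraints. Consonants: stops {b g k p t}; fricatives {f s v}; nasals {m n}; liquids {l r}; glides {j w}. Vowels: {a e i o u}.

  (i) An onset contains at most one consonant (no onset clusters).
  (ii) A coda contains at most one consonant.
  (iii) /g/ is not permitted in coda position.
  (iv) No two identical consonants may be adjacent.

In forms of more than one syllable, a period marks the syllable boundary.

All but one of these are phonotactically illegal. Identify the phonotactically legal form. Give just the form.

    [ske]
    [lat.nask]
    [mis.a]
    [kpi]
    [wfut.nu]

[mis.a]

[ske] — violates constraint (i): syllable 1 onset /sk/ has 2 consonants (> 1) → phonotactically illegal
[lat.nask] — violates constraint (ii): syllable 2 coda /sk/ has 2 consonants (> 1) → phonotactically illegal
[mis.a] — σ1 onset /m/, coda /s/ ok; σ2 onset /∅/, coda /∅/ ok → phonotactically legal
[kpi] — violates constraint (i): syllable 1 onset /kp/ has 2 consonants (> 1) → phonotactically illegal
[wfut.nu] — violates constraint (i): syllable 1 onset /wf/ has 2 consonants (> 1) → phonotactically illegal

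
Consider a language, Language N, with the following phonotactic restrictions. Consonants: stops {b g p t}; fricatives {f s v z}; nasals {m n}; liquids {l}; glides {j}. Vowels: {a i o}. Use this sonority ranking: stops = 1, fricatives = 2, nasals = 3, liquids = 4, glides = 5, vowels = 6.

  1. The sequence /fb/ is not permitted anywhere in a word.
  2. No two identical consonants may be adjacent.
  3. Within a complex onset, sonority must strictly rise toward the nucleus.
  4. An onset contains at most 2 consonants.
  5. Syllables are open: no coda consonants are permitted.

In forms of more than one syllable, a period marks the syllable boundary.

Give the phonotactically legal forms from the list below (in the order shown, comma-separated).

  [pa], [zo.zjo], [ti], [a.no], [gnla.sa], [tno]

[pa], [zo.zjo], [ti], [a.no], [tno]

[pa] — σ1 onset /p/, coda /∅/ ok → phonotactically legal
[zo.zjo] — σ1 onset /z/, coda /∅/ ok; σ2 onset /zj/ (2→5 rises), coda /∅/ ok → phonotactically legal
[ti] — σ1 onset /t/, coda /∅/ ok → phonotactically legal
[a.no] — σ1 onset /∅/, coda /∅/ ok; σ2 onset /n/, coda /∅/ ok → phonotactically legal
[gnla.sa] — violates constraint 4: syllable 1 onset /gnl/ has 3 consonants (> 2) → phonotactically illegal
[tno] — σ1 onset /tn/ (1→3 rises), coda /∅/ ok → phonotactically legal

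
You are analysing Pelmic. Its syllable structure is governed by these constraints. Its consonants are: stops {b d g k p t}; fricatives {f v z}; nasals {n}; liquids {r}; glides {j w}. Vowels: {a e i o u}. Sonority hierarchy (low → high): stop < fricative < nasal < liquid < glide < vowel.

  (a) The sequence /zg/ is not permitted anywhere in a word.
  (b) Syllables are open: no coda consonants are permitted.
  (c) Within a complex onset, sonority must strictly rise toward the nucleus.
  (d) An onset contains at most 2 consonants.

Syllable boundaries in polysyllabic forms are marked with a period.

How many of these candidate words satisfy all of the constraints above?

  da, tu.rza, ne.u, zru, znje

3

da — σ1 onset /d/, coda /∅/ ok → licit
tu.rza — violates constraint (c): syllable 2 onset /rz/: /r/ (liquid, 4) → /z/ (fricative, 2) does not rise → illicit
ne.u — σ1 onset /n/, coda /∅/ ok; σ2 onset /∅/, coda /∅/ ok → licit
zru — σ1 onset /zr/ (2→4 rises), coda /∅/ ok → licit
znje — violates constraint (d): syllable 1 onset /znj/ has 3 consonants (> 2) → illicit
Licit: da, ne.u, zru → 3.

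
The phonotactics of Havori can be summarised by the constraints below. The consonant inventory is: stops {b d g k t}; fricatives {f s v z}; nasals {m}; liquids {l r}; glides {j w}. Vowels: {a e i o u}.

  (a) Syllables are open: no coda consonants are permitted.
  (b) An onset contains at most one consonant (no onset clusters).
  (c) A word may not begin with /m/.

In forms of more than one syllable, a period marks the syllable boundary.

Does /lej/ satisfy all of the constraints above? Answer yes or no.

no

/lej/ — violates constraint (a): syllable 1 coda /j/ has 1 consonant (> 0) → ill-formed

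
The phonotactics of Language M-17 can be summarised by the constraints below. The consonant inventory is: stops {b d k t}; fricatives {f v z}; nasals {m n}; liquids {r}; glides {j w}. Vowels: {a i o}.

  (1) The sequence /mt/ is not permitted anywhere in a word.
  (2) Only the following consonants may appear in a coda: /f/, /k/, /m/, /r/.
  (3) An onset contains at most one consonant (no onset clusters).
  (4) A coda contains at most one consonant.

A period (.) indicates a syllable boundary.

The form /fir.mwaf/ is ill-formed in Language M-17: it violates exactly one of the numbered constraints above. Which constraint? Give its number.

3

/fir.mwaf/: syllable 2 onset /mw/ has 2 consonants (> 1).
This is a violation of constraint 3: "An onset contains at most one consonant (no onset clusters)."
The remaining constraints (1, 2, 4) are satisfied.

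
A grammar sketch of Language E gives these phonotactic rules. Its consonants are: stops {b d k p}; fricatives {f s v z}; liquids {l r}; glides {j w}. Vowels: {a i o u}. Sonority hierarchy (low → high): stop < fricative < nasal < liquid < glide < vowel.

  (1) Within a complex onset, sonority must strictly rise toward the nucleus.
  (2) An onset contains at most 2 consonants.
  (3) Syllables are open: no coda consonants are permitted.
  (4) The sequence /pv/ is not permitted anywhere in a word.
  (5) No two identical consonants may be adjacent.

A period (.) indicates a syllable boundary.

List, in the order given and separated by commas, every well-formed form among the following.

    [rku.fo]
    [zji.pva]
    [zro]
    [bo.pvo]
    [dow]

[zro]

[rku.fo] — violates constraint 1: syllable 1 onset /rk/: /r/ (liquid, 4) → /k/ (stop, 1) does not rise → ill-formed
[zji.pva] — violates constraint 4: contains banned sequence /pv/ → ill-formed
[zro] — σ1 onset /zr/ (2→4 rises), coda /∅/ ok → well-formed
[bo.pvo] — violates constraint 4: contains banned sequence /pv/ → ill-formed
[dow] — violates constraint 3: syllable 1 coda /w/ has 1 consonant (> 0) → ill-formed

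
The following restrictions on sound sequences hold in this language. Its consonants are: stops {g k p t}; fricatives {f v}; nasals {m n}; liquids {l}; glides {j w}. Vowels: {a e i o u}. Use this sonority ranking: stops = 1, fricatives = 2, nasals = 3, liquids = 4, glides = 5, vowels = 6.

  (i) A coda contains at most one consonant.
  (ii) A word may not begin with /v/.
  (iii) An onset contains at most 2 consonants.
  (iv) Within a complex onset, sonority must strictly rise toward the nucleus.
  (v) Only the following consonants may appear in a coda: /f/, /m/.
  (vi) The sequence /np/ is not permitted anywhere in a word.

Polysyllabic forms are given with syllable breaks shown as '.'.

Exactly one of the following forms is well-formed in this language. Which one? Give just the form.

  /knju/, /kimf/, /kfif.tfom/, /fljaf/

/kfif.tfom/

/knju/ — violates constraint (iii): syllable 1 onset /knj/ has 3 consonants (> 2) → ill-formed
/kimf/ — violates constraint (i): syllable 1 coda /mf/ has 2 consonants (> 1) → ill-formed
/kfif.tfom/ — σ1 onset /kf/ (1→2 rises), coda /f/ ok; σ2 onset /tf/ (1→2 rises), coda /m/ ok → well-formed
/fljaf/ — violates constraint (iii): syllable 1 onset /flj/ has 3 consonants (> 2) → ill-formed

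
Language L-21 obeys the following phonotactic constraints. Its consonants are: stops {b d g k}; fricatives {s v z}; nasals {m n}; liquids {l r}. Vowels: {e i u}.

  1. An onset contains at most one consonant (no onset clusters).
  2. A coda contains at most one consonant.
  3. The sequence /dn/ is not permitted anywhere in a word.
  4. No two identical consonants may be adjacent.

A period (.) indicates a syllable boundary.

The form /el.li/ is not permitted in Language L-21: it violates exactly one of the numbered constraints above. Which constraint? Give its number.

4

/el.li/: adjacent identical consonants /ll/.
This is a violation of constraint 4: "No two identical consonants may be adjacent."
The remaining constraints (1, 2, 3) are satisfied.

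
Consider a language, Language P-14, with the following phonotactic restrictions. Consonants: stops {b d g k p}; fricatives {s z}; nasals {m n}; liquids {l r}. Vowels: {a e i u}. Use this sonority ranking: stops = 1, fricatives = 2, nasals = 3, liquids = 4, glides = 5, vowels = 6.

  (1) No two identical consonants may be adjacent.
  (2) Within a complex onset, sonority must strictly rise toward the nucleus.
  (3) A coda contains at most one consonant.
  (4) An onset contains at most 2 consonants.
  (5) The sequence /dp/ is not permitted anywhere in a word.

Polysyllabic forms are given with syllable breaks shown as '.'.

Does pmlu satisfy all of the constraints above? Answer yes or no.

pmlu — violates constraint 4: syllable 1 onset /pml/ has 3 consonants (> 2) → ill-formed

no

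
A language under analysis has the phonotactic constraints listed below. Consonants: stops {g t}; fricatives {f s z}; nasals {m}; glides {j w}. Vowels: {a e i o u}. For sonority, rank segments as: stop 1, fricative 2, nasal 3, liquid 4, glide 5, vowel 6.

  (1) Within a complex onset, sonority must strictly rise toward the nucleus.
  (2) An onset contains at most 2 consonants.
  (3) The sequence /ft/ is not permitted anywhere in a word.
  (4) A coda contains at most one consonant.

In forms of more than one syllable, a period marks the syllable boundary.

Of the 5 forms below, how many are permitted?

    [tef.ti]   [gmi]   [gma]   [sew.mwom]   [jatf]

[tef.ti] — violates constraint 3: contains banned sequence /ft/ → not permitted
[gmi] — σ1 onset /gm/ (1→3 rises), coda /∅/ ok → permitted
[gma] — σ1 onset /gm/ (1→3 rises), coda /∅/ ok → permitted
[sew.mwom] — σ1 onset /s/, coda /w/ ok; σ2 onset /mw/ (3→5 rises), coda /m/ ok → permitted
[jatf] — violates constraint 4: syllable 1 coda /tf/ has 2 consonants (> 1) → not permitted
Permitted: [gmi], [gma], [sew.mwom] → 3.

3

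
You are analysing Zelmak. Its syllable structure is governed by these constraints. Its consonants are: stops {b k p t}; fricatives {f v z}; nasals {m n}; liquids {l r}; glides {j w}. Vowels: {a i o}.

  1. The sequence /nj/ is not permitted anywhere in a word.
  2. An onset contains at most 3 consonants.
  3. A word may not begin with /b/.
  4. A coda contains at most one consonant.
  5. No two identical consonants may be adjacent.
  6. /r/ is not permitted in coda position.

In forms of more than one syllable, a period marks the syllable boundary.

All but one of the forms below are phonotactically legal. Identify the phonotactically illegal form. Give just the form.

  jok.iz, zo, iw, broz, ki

broz

jok.iz — σ1 onset /j/, coda /k/ ok; σ2 onset /∅/, coda /z/ ok → phonotactically legal
zo — σ1 onset /z/, coda /∅/ ok → phonotactically legal
iw — σ1 onset /∅/, coda /w/ ok → phonotactically legal
broz — violates constraint 3: word begins with /b/ → phonotactically illegal
ki — σ1 onset /k/, coda /∅/ ok → phonotactically legal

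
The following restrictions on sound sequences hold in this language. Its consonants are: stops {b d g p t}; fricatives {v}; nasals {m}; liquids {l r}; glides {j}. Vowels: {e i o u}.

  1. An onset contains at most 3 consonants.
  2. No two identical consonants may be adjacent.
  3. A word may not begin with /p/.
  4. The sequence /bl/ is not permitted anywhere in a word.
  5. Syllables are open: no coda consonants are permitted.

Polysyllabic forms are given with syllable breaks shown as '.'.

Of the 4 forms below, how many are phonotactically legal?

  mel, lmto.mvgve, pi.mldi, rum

mel — violates constraint 5: syllable 1 coda /l/ has 1 consonant (> 0) → phonotactically illegal
lmto.mvgve — violates constraint 1: syllable 2 onset /mvgv/ has 4 consonants (> 3) → phonotactically illegal
pi.mldi — violates constraint 3: word begins with /p/ → phonotactically illegal
rum — violates constraint 5: syllable 1 coda /m/ has 1 consonant (> 0) → phonotactically illegal
No form is phonotactically legal → 0.

0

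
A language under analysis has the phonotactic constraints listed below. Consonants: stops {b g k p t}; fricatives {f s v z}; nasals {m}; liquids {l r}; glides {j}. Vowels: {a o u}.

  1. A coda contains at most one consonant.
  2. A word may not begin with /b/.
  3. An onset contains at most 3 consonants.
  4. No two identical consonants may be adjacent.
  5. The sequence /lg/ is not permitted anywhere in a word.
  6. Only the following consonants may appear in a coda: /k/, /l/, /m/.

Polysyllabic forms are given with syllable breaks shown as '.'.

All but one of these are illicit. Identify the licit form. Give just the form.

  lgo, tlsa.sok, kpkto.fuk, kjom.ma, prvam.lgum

tlsa.sok

lgo — violates constraint 5: contains banned sequence /lg/ → illicit
tlsa.sok — σ1 onset /tls/ (3C), coda /∅/ ok; σ2 onset /s/, coda /k/ ok → licit
kpkto.fuk — violates constraint 3: syllable 1 onset /kpkt/ has 4 consonants (> 3) → illicit
kjom.ma — violates constraint 4: adjacent identical consonants /mm/ → illicit
prvam.lgum — violates constraint 5: contains banned sequence /lg/ → illicit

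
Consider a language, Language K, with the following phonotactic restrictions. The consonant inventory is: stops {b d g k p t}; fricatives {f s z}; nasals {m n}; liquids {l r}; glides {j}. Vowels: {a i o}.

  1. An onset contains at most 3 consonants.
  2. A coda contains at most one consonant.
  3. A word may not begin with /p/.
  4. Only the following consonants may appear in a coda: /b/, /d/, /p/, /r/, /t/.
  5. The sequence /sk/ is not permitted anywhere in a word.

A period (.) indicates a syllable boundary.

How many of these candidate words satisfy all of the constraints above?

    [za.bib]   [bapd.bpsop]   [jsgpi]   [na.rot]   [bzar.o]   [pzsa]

3

[za.bib] — σ1 onset /z/, coda /∅/ ok; σ2 onset /b/, coda /b/ ok → phonotactically legal
[bapd.bpsop] — violates constraint 2: syllable 1 coda /pd/ has 2 consonants (> 1) → phonotactically illegal
[jsgpi] — violates constraint 1: syllable 1 onset /jsgp/ has 4 consonants (> 3) → phonotactically illegal
[na.rot] — σ1 onset /n/, coda /∅/ ok; σ2 onset /r/, coda /t/ ok → phonotactically legal
[bzar.o] — σ1 onset /bz/ (2C), coda /r/ ok; σ2 onset /∅/, coda /∅/ ok → phonotactically legal
[pzsa] — violates constraint 3: word begins with /p/ → phonotactically illegal
Phonotactically legal: [za.bib], [na.rot], [bzar.o] → 3.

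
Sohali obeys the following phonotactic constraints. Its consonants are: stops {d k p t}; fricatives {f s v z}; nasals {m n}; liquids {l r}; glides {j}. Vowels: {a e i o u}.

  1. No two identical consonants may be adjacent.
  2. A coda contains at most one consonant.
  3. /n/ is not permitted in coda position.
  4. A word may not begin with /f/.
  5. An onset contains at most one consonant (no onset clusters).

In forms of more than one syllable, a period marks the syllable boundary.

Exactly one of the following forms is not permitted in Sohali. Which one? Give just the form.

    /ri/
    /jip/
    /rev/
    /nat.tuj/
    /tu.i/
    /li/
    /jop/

/nat.tuj/

/ri/ — σ1 onset /r/, coda /∅/ ok → permitted
/jip/ — σ1 onset /j/, coda /p/ ok → permitted
/rev/ — σ1 onset /r/, coda /v/ ok → permitted
/nat.tuj/ — violates constraint 1: adjacent identical consonants /tt/ → not permitted
/tu.i/ — σ1 onset /t/, coda /∅/ ok; σ2 onset /∅/, coda /∅/ ok → permitted
/li/ — σ1 onset /l/, coda /∅/ ok → permitted
/jop/ — σ1 onset /j/, coda /p/ ok → permitted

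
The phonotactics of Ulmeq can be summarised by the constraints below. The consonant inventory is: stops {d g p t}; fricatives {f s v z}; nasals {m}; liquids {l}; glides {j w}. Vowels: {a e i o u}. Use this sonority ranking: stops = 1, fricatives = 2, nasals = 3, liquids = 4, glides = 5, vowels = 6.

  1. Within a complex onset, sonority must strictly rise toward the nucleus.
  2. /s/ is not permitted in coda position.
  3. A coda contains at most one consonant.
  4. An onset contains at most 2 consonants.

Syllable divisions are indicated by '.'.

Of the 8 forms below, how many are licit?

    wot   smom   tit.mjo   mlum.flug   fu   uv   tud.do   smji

wot — σ1 onset /w/, coda /t/ ok → licit
smom — σ1 onset /sm/ (2→3 rises), coda /m/ ok → licit
tit.mjo — σ1 onset /t/, coda /t/ ok; σ2 onset /mj/ (3→5 rises), coda /∅/ ok → licit
mlum.flug — σ1 onset /ml/ (3→4 rises), coda /m/ ok; σ2 onset /fl/ (2→4 rises), coda /g/ ok → licit
fu — σ1 onset /f/, coda /∅/ ok → licit
uv — σ1 onset /∅/, coda /v/ ok → licit
tud.do — σ1 onset /t/, coda /d/ ok; σ2 onset /d/, coda /∅/ ok → licit
smji — violates constraint 4: syllable 1 onset /smj/ has 3 consonants (> 2) → illicit
Licit: wot, smom, tit.mjo, mlum.flug, fu, uv, tud.do → 7.

7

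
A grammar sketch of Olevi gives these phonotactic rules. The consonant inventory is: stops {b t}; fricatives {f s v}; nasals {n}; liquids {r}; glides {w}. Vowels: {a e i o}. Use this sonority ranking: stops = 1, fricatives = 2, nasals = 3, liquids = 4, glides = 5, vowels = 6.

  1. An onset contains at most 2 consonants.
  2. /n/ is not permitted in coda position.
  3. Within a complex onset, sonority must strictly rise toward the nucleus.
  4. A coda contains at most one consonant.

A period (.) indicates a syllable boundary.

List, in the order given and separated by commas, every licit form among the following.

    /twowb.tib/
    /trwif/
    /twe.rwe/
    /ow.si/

/twe.rwe/, /ow.si/

/twowb.tib/ — violates constraint 4: syllable 1 coda /wb/ has 2 consonants (> 1) → illicit
/trwif/ — violates constraint 1: syllable 1 onset /trw/ has 3 consonants (> 2) → illicit
/twe.rwe/ — σ1 onset /tw/ (1→5 rises), coda /∅/ ok; σ2 onset /rw/ (4→5 rises), coda /∅/ ok → licit
/ow.si/ — σ1 onset /∅/, coda /w/ ok; σ2 onset /s/, coda /∅/ ok → licit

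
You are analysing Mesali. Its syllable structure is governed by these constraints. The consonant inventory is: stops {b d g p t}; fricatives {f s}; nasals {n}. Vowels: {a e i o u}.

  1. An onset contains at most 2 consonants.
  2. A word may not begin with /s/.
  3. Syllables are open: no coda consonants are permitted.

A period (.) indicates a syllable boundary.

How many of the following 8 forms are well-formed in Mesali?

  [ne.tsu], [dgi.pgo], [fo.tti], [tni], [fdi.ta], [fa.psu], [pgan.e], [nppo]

[ne.tsu] — σ1 onset /n/, coda /∅/ ok; σ2 onset /ts/ (2C), coda /∅/ ok → well-formed
[dgi.pgo] — σ1 onset /dg/ (2C), coda /∅/ ok; σ2 onset /pg/ (2C), coda /∅/ ok → well-formed
[fo.tti] — σ1 onset /f/, coda /∅/ ok; σ2 onset /tt/ (2C), coda /∅/ ok → well-formed
[tni] — σ1 onset /tn/ (2C), coda /∅/ ok → well-formed
[fdi.ta] — σ1 onset /fd/ (2C), coda /∅/ ok; σ2 onset /t/, coda /∅/ ok → well-formed
[fa.psu] — σ1 onset /f/, coda /∅/ ok; σ2 onset /ps/ (2C), coda /∅/ ok → well-formed
[pgan.e] — violates constraint 3: syllable 1 coda /n/ has 1 consonant (> 0) → ill-formed
[nppo] — violates constraint 1: syllable 1 onset /npp/ has 3 consonants (> 2) → ill-formed
Well-formed: [ne.tsu], [dgi.pgo], [fo.tti], [tni], [fdi.ta], [fa.psu] → 6.

6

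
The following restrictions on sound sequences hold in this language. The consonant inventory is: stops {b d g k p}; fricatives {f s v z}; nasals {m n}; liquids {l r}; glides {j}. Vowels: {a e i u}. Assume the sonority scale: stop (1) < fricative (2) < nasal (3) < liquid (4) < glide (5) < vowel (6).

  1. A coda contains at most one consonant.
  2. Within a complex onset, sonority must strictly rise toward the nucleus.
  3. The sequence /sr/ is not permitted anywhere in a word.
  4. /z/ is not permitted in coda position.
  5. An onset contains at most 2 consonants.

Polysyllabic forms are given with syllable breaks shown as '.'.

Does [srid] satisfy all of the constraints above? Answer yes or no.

no

[srid] — violates constraint 3: contains banned sequence /sr/ → phonotactically illegal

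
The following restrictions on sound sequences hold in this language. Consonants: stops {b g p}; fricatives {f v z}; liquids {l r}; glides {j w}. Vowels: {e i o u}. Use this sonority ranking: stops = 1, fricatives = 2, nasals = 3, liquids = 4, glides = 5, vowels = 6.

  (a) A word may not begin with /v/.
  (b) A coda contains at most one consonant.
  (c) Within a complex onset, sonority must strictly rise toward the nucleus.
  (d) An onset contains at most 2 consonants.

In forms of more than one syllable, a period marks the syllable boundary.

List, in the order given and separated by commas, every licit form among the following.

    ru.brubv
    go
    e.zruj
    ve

go, e.zruj

ru.brubv — violates constraint (b): syllable 2 coda /bv/ has 2 consonants (> 1) → illicit
go — σ1 onset /g/, coda /∅/ ok → licit
e.zruj — σ1 onset /∅/, coda /∅/ ok; σ2 onset /zr/ (2→4 rises), coda /j/ ok → licit
ve — violates constraint (a): word begins with /v/ → illicit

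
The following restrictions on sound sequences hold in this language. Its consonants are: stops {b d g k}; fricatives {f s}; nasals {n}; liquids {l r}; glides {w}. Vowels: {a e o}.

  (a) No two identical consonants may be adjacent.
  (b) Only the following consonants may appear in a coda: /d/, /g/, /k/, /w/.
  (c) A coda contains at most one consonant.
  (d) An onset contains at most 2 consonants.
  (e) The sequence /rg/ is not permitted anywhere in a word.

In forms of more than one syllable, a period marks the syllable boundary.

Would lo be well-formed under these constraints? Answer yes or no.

lo — σ1 onset /l/, coda /∅/ ok → well-formed

yes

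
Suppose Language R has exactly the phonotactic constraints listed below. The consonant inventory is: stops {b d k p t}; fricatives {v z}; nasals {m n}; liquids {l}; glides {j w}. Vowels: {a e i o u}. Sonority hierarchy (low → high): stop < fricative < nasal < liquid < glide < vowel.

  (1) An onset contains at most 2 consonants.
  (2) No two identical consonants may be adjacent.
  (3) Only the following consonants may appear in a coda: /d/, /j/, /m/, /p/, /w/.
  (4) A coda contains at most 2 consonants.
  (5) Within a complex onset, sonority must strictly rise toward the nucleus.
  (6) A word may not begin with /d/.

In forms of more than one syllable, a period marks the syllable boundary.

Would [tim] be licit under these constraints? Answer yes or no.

yes

[tim] — σ1 onset /t/, coda /m/ ok → licit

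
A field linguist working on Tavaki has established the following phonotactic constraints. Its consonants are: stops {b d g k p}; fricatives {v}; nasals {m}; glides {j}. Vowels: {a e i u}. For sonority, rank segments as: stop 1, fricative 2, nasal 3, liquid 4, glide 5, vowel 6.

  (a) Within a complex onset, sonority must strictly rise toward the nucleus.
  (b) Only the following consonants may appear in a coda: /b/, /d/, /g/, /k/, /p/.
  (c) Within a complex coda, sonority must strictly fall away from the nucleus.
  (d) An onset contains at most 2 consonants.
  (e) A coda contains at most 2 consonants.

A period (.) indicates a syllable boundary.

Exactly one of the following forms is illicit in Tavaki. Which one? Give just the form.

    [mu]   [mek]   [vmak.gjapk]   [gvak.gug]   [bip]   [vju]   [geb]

[vmak.gjapk]

[mu] — σ1 onset /m/, coda /∅/ ok → licit
[mek] — σ1 onset /m/, coda /k/ ok → licit
[vmak.gjapk] — violates constraint (c): syllable 2 coda /pk/: /p/ (stop, 1) → /k/ (stop, 1) does not fall → illicit
[gvak.gug] — σ1 onset /gv/ (1→2 rises), coda /k/ ok; σ2 onset /g/, coda /g/ ok → licit
[bip] — σ1 onset /b/, coda /p/ ok → licit
[vju] — σ1 onset /vj/ (2→5 rises), coda /∅/ ok → licit
[geb] — σ1 onset /g/, coda /b/ ok → licit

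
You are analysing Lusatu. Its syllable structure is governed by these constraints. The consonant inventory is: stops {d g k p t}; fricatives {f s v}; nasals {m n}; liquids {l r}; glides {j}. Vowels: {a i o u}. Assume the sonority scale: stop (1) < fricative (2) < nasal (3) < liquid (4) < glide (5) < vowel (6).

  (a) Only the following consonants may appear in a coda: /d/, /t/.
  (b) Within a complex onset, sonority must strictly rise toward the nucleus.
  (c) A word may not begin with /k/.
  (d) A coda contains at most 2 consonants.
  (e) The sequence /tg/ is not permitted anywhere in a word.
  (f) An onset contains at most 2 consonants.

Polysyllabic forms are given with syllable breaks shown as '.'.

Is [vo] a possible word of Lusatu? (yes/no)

yes

[vo] — σ1 onset /v/, coda /∅/ ok → phonotactically legal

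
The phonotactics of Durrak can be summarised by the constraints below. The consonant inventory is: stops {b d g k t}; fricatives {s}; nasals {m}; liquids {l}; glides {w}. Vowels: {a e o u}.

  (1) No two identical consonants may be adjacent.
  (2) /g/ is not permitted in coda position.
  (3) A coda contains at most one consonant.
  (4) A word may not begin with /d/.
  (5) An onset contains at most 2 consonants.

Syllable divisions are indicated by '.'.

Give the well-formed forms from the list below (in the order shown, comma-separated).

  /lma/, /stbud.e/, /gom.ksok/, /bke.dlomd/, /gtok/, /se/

/lma/ — σ1 onset /lm/ (2C), coda /∅/ ok → well-formed
/stbud.e/ — violates constraint 5: syllable 1 onset /stb/ has 3 consonants (> 2) → ill-formed
/gom.ksok/ — σ1 onset /g/, coda /m/ ok; σ2 onset /ks/ (2C), coda /k/ ok → well-formed
/bke.dlomd/ — violates constraint 3: syllable 2 coda /md/ has 2 consonants (> 1) → ill-formed
/gtok/ — σ1 onset /gt/ (2C), coda /k/ ok → well-formed
/se/ — σ1 onset /s/, coda /∅/ ok → well-formed

/lma/, /gom.ksok/, /gtok/, /se/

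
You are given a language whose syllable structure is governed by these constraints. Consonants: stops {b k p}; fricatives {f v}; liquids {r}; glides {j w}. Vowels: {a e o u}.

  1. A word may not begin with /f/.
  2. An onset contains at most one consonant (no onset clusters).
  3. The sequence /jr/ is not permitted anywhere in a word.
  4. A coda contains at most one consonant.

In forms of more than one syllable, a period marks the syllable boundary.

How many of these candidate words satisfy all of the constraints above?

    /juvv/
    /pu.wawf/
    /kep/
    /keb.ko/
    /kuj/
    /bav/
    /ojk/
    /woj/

/juvv/ — violates constraint 4: syllable 1 coda /vv/ has 2 consonants (> 1) → ill-formed
/pu.wawf/ — violates constraint 4: syllable 2 coda /wf/ has 2 consonants (> 1) → ill-formed
/kep/ — σ1 onset /k/, coda /p/ ok → well-formed
/keb.ko/ — σ1 onset /k/, coda /b/ ok; σ2 onset /k/, coda /∅/ ok → well-formed
/kuj/ — σ1 onset /k/, coda /j/ ok → well-formed
/bav/ — σ1 onset /b/, coda /v/ ok → well-formed
/ojk/ — violates constraint 4: syllable 1 coda /jk/ has 2 consonants (> 1) → ill-formed
/woj/ — σ1 onset /w/, coda /j/ ok → well-formed
Well-formed: /kep/, /keb.ko/, /kuj/, /bav/, /woj/ → 5.

5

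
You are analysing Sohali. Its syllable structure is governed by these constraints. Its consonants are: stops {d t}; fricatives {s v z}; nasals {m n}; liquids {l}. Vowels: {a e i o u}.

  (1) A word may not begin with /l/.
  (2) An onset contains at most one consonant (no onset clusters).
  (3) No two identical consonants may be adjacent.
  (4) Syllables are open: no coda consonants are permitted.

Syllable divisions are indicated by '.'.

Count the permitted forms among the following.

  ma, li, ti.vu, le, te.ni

ma — σ1 onset /m/, coda /∅/ ok → permitted
li — violates constraint 1: word begins with /l/ → not permitted
ti.vu — σ1 onset /t/, coda /∅/ ok; σ2 onset /v/, coda /∅/ ok → permitted
le — violates constraint 1: word begins with /l/ → not permitted
te.ni — σ1 onset /t/, coda /∅/ ok; σ2 onset /n/, coda /∅/ ok → permitted
Permitted: ma, ti.vu, te.ni → 3.

3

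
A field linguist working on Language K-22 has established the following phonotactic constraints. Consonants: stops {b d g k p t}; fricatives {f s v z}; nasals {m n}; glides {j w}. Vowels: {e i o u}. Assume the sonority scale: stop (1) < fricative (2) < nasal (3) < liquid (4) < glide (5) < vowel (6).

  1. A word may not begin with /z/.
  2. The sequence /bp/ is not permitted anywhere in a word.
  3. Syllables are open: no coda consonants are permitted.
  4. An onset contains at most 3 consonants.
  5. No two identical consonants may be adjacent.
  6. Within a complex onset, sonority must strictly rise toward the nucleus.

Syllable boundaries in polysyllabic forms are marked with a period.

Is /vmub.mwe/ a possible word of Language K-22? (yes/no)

/vmub.mwe/ — violates constraint 3: syllable 1 coda /b/ has 1 consonant (> 0) → illicit

no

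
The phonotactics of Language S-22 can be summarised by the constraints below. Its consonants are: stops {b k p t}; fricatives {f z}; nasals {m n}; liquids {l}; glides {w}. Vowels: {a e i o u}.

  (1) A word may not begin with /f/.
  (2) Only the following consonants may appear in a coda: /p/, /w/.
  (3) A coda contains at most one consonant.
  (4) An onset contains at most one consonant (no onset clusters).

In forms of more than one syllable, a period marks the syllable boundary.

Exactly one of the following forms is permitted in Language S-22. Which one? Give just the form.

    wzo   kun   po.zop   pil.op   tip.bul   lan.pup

wzo — violates constraint 4: syllable 1 onset /wz/ has 2 consonants (> 1) → not permitted
kun — violates constraint 2: syllable 1 coda contains /n/, which is not a licensed coda consonant → not permitted
po.zop — σ1 onset /p/, coda /∅/ ok; σ2 onset /z/, coda /p/ ok → permitted
pil.op — violates constraint 2: syllable 1 coda contains /l/, which is not a licensed coda consonant → not permitted
tip.bul — violates constraint 2: syllable 2 coda contains /l/, which is not a licensed coda consonant → not permitted
lan.pup — violates constraint 2: syllable 1 coda contains /n/, which is not a licensed coda consonant → not permitted

po.zop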